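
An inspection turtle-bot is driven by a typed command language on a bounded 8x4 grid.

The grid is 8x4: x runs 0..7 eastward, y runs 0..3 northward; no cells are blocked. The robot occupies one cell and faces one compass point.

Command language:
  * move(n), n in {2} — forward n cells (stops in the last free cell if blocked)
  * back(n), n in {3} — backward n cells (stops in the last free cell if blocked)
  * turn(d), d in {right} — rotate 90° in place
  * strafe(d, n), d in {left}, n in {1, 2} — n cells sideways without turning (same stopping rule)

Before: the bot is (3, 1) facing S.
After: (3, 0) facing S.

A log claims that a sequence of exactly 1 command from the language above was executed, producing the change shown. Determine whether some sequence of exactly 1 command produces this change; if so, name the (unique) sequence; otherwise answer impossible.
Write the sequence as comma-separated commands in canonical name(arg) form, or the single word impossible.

key: still facing S — the one step turns nothing
begin: (3, 1) facing S
t=1 move(2) ⇒ (3, 0) facing S
no other 1-command option fits: unique.

move(2)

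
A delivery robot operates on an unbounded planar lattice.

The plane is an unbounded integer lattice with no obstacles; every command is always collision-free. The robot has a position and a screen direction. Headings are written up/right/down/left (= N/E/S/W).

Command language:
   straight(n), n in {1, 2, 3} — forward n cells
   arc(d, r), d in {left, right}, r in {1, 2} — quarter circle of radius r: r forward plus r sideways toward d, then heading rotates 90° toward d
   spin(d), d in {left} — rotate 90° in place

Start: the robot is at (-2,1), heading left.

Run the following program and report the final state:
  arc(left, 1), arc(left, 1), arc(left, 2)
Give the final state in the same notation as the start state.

at (0,1), heading up

from: at (-2,1), heading left
[1] after arc(left, 1): at (-3,0), heading down
[2] after arc(left, 1): at (-2,-1), heading right
[3] after arc(left, 2): at (0,1), heading up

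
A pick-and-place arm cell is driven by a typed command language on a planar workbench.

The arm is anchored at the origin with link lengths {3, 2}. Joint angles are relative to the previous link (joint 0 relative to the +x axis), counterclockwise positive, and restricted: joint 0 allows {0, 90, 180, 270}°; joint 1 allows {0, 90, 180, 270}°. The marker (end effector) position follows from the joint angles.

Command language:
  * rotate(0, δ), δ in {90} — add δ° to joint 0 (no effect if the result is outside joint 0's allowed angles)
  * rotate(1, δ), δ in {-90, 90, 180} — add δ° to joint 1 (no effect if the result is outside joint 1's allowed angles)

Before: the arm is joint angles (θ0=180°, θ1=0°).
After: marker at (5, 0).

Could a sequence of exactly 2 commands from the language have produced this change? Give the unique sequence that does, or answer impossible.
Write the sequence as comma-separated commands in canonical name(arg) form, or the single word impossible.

start: joint angles (θ0=180°, θ1=0°)
t=1 rotate(0, 90) ⇒ joint angles (θ0=270°, θ1=0°)
t=2 rotate(0, 90) ⇒ joint angles (θ0=0°, θ1=0°)
no other 2-command option fits: unique.

rotate(0, 90), rotate(0, 90)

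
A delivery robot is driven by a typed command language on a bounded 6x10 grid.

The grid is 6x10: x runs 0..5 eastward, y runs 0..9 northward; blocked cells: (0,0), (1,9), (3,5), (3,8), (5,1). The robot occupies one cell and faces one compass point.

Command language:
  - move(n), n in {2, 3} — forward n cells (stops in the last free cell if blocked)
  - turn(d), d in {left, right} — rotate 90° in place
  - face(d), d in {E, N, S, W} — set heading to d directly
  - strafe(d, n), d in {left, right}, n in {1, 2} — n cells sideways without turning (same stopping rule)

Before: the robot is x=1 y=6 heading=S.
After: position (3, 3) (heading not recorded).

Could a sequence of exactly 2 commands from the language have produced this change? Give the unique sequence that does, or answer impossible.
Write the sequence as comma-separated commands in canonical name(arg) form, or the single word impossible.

key: order matters: swapping move(3) and strafe(left, 2) lands elsewhere
start: x=1 y=6 heading=S
step 1 (move(3)): x=1 y=3 heading=S
step 2 (strafe(left, 2)): x=3 y=3 heading=S
no other 2-command option fits: unique.

move(3), strafe(left, 2)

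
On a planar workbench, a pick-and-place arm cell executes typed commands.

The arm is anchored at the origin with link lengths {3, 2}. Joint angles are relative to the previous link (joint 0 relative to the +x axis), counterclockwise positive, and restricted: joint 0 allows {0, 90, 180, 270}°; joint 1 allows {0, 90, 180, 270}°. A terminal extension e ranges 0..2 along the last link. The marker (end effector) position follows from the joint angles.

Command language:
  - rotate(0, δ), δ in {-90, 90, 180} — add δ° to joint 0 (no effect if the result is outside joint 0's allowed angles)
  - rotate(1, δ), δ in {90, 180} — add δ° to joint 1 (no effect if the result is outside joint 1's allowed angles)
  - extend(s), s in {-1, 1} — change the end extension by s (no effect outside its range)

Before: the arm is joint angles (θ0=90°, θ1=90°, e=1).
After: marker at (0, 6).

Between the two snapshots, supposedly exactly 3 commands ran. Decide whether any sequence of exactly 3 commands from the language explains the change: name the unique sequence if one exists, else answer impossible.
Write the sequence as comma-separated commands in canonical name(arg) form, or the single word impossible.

rotate(1, 90), rotate(1, 90), rotate(1, 90)

begin: joint angles (θ0=90°, θ1=90°, e=1)
[1] after rotate(1, 90): joint angles (θ0=90°, θ1=180°, e=1)
[2] after rotate(1, 90): joint angles (θ0=90°, θ1=270°, e=1)
[3] after rotate(1, 90): joint angles (θ0=90°, θ1=0°, e=1)
uniquely the one of 343 3-step routes that fits.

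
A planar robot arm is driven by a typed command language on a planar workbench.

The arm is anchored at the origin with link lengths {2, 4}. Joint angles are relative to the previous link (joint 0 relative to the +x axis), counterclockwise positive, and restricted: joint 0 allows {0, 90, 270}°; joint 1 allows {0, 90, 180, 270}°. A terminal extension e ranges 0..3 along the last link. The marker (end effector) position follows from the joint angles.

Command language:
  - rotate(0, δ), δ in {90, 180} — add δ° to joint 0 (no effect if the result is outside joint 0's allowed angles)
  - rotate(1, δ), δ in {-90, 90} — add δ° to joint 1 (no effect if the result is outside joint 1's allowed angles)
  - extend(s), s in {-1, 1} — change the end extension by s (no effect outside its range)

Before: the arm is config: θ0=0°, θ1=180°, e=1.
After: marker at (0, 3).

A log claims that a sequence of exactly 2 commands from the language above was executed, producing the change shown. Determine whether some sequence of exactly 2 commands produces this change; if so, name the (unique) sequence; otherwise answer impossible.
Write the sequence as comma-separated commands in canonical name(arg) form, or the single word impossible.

rotate(0, 90), rotate(0, 180)

key: running rotate(0, 180) before rotate(0, 90) would end elsewhere — order is forced
from: config: θ0=0°, θ1=180°, e=1
step 1 (rotate(0, 90)): config: θ0=90°, θ1=180°, e=1
step 2 (rotate(0, 180)): config: θ0=270°, θ1=180°, e=1
no rival 2-sequence matches.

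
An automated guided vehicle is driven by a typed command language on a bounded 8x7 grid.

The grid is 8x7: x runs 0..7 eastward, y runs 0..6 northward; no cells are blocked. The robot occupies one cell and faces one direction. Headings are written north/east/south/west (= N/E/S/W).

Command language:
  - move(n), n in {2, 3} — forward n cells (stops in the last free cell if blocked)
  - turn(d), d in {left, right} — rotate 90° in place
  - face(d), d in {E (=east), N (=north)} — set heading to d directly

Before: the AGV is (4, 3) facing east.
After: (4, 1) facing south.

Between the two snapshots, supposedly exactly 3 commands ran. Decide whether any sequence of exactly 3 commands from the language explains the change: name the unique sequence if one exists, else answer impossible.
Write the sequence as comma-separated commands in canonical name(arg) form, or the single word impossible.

key: cell and facing (now S) both changed — the 3 commands mix motion and turning
begin: (4, 3) facing east
step 1 (face(E)): (4, 3) facing east
step 2 (turn(right)): (4, 3) facing south
step 3 (move(2)): (4, 1) facing south
no other 3-command option fits: unique.

face(E), turn(right), move(2)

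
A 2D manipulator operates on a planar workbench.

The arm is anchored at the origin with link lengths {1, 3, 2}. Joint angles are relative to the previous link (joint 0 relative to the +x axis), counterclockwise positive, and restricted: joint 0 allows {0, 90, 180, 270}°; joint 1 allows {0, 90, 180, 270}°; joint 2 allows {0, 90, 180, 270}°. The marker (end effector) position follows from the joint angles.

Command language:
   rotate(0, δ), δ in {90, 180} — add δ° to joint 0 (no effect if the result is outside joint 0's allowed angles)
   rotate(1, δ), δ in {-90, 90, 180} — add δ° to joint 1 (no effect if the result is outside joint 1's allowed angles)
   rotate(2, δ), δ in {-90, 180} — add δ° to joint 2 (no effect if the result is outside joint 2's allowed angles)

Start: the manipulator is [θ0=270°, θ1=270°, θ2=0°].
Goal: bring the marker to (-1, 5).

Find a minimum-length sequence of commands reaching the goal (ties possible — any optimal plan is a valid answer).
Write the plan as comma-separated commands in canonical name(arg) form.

begin: [θ0=270°, θ1=270°, θ2=0°]
step 1 (rotate(0, 180)): [θ0=90°, θ1=270°, θ2=0°]
step 2 (rotate(0, 90)): [θ0=180°, θ1=270°, θ2=0°]
no 1-step plan works, so 2 is optimal.

rotate(0, 180), rotate(0, 90)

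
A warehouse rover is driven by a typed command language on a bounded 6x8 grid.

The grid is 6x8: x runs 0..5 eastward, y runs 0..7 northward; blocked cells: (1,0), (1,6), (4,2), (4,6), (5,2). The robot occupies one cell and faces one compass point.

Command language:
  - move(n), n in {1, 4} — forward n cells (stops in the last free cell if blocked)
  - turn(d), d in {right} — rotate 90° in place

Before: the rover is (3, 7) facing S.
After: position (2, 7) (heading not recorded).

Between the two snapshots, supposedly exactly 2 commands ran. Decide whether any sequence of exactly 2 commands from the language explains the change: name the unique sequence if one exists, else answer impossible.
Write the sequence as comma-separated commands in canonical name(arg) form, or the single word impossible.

turn(right), move(1)

key: running move(1) before turn(right) would end elsewhere — order is forced
start: (3, 7) facing S
t=1 turn(right) ⇒ (3, 7) facing W
t=2 move(1) ⇒ (2, 7) facing W
all 9 alternatives checked — unique.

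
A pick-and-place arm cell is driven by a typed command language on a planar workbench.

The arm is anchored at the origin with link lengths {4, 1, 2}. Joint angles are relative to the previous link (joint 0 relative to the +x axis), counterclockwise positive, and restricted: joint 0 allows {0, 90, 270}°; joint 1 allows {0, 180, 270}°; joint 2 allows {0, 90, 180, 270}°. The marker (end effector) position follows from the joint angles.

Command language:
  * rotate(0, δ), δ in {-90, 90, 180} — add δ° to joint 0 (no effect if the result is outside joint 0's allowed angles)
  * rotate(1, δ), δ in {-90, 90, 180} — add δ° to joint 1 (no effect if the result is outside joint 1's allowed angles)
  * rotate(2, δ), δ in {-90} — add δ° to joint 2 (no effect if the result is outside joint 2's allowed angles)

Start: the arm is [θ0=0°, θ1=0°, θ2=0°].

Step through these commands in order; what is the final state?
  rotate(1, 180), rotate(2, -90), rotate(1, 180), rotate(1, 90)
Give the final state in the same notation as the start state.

begin: [θ0=0°, θ1=0°, θ2=0°]
[1] after rotate(1, 180): [θ0=0°, θ1=180°, θ2=0°]
[2] after rotate(2, -90): [θ0=0°, θ1=180°, θ2=270°]
[3] after rotate(1, 180): [θ0=0°, θ1=0°, θ2=270°]
[4] after rotate(1, 90): [θ0=0°, θ1=0°, θ2=270°]

[θ0=0°, θ1=0°, θ2=270°]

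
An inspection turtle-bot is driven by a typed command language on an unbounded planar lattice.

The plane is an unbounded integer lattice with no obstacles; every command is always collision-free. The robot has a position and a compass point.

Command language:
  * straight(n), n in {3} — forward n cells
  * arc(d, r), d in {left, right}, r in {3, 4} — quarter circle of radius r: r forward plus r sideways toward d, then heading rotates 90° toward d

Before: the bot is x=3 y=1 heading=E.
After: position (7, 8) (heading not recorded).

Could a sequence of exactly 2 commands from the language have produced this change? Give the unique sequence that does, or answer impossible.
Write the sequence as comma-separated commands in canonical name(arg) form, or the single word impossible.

key: order matters: swapping arc(left, 4) and straight(3) lands elsewhere
from: x=3 y=1 heading=E
t=1 arc(left, 4) ⇒ x=7 y=5 heading=N
t=2 straight(3) ⇒ x=7 y=8 heading=N
no other 2-command option fits: unique.

arc(left, 4), straight(3)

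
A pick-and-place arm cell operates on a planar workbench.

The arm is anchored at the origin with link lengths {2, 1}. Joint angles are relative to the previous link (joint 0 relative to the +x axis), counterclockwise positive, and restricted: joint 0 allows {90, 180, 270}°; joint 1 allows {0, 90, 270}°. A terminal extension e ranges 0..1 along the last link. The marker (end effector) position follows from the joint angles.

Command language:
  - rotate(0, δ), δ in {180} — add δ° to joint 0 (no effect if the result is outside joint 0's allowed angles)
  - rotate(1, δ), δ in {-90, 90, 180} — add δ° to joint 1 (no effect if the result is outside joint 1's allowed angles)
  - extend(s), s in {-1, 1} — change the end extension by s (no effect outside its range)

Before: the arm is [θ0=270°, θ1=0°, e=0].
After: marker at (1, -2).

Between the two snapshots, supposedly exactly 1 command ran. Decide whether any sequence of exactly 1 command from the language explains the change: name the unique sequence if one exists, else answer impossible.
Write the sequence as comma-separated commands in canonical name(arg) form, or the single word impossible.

initial: [θ0=270°, θ1=0°, e=0]
step 1 (rotate(1, 90)): [θ0=270°, θ1=90°, e=0]
no other 1-command option fits: unique.

rotate(1, 90)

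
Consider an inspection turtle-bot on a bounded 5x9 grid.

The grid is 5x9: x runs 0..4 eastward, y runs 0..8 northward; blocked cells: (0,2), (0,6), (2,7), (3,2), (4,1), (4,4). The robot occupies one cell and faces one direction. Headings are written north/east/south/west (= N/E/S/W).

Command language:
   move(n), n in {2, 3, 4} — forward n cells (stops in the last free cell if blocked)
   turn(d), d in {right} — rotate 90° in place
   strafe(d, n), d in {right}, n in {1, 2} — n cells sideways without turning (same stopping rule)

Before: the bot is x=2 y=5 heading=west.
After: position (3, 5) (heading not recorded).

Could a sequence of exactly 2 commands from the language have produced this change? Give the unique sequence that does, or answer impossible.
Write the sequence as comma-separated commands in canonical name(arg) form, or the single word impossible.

key: running strafe(right, 1) before turn(right) would end elsewhere — order is forced
start: x=2 y=5 heading=west
step 1 (turn(right)): x=2 y=5 heading=north
step 2 (strafe(right, 1)): x=3 y=5 heading=north
all 36 alternatives checked — unique.

turn(right), strafe(right, 1)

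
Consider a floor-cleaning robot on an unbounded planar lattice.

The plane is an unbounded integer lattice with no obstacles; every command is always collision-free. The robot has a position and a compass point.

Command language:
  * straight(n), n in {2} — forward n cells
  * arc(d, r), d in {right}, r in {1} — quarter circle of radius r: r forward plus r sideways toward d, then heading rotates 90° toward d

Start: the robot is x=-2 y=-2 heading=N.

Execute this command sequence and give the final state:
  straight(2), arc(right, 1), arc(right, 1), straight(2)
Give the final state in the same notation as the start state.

x=0 y=-2 heading=S

initial: x=-2 y=-2 heading=N
[1] after straight(2): x=-2 y=0 heading=N
[2] after arc(right, 1): x=-1 y=1 heading=E
[3] after arc(right, 1): x=0 y=0 heading=S
[4] after straight(2): x=0 y=-2 heading=S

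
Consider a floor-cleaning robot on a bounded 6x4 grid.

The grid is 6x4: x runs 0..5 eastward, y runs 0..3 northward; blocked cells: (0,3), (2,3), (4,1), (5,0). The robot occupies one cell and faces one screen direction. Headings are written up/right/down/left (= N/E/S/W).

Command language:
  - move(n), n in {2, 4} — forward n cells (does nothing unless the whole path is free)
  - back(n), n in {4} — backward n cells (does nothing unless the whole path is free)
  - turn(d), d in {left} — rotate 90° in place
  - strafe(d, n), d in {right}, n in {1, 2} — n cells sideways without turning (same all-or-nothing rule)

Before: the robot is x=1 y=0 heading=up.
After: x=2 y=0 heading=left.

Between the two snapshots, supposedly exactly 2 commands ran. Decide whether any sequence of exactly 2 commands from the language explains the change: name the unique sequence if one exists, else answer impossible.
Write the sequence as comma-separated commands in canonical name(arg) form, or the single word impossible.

key: running turn(left) before strafe(right, 1) would end elsewhere — order is forced
from: x=1 y=0 heading=up
t=1 strafe(right, 1) ⇒ x=2 y=0 heading=up
t=2 turn(left) ⇒ x=2 y=0 heading=left
all 36 alternatives checked — unique.

strafe(right, 1), turn(left)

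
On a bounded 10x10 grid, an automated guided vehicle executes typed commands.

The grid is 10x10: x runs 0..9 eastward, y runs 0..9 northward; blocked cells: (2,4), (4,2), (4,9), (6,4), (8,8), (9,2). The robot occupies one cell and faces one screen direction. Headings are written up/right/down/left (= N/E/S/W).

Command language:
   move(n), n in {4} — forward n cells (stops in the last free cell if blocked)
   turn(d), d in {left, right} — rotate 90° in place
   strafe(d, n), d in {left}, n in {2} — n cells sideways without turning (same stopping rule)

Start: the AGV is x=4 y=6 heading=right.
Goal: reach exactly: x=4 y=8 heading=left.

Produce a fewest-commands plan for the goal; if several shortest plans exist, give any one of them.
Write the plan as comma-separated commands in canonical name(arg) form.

start: x=4 y=6 heading=right
step 1 (strafe(left, 2)): x=4 y=8 heading=right
step 2 (turn(right)): x=4 y=8 heading=down
step 3 (turn(right)): x=4 y=8 heading=left
minimal: 3 command(s), checked below 3.

strafe(left, 2), turn(right), turn(right)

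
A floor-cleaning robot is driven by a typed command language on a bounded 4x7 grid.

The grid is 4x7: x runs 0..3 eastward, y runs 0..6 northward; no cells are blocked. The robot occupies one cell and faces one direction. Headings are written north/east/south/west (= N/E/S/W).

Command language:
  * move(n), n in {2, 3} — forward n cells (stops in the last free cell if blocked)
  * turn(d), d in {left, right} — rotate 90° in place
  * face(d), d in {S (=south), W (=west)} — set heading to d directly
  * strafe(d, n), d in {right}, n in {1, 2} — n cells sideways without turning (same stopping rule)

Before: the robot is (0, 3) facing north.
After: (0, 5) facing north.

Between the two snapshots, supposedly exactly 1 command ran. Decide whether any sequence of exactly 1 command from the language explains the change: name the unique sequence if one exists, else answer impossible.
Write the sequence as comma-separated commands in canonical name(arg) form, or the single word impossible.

key: heading stays N — the single command does not turn
start: (0, 3) facing north
1. move(2) → (0, 5) facing north
no rival 1-sequence matches.

move(2)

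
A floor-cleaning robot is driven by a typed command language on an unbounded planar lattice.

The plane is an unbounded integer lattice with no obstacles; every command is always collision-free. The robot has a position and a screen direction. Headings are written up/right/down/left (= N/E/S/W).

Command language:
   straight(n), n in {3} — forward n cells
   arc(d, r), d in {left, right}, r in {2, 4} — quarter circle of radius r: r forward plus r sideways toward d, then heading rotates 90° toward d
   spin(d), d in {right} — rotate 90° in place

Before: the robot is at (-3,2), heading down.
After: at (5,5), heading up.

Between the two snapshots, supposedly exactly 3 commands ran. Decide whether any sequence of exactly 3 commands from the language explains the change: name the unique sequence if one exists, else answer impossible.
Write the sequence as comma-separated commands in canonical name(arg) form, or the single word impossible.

key: position moved to (5,5) AND the heading swung to N — translation plus rotation needed
from: at (-3,2), heading down
t=1 arc(left, 4) ⇒ at (1,-2), heading right
t=2 arc(left, 4) ⇒ at (5,2), heading up
t=3 straight(3) ⇒ at (5,5), heading up
no other 3-command option fits: unique.

arc(left, 4), arc(left, 4), straight(3)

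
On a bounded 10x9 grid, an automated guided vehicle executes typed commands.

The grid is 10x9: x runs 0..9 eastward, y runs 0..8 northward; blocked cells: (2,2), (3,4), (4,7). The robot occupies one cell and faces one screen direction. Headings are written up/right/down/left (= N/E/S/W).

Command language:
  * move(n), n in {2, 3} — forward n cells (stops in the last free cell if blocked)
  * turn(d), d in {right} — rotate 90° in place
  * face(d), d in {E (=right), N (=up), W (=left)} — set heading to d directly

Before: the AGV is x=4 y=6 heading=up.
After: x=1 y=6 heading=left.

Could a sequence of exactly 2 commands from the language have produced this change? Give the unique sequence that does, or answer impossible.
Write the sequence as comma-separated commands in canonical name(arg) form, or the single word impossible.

key: running move(3) before face(W) would end elsewhere — order is forced
t0: x=4 y=6 heading=up
step 1 (face(W)): x=4 y=6 heading=left
step 2 (move(3)): x=1 y=6 heading=left
no rival 2-sequence matches.

face(W), move(3)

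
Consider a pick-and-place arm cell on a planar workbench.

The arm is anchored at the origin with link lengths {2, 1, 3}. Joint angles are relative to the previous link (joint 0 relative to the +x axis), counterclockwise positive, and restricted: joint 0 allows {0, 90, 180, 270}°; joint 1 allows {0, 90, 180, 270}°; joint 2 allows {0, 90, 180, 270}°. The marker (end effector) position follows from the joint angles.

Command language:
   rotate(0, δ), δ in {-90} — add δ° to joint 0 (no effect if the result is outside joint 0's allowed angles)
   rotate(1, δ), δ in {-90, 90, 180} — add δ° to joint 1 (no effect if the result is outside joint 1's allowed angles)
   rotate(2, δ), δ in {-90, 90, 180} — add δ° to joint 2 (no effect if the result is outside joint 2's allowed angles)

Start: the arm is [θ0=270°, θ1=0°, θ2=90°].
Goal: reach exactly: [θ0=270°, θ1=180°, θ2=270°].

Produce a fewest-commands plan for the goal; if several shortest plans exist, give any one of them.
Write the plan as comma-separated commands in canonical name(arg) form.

rotate(2, 180), rotate(1, 180)

begin: [θ0=270°, θ1=0°, θ2=90°]
[1] after rotate(2, 180): [θ0=270°, θ1=0°, θ2=270°]
[2] after rotate(1, 180): [θ0=270°, θ1=180°, θ2=270°]
shorter routes all fall short; 2 is best.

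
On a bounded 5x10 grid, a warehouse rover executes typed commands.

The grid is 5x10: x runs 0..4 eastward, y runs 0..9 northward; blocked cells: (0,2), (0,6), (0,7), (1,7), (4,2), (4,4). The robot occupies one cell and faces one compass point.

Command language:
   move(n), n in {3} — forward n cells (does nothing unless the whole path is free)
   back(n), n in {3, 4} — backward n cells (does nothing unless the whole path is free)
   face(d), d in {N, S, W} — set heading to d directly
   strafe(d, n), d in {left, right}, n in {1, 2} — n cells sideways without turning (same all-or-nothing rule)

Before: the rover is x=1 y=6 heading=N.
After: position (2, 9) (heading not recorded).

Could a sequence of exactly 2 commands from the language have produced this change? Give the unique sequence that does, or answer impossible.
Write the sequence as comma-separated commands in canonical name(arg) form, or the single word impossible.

strafe(right, 1), move(3)

key: order matters: swapping strafe(right, 1) and move(3) lands elsewhere
start: x=1 y=6 heading=N
step 1 (strafe(right, 1)): x=2 y=6 heading=N
step 2 (move(3)): x=2 y=9 heading=N
all 100 alternatives checked — unique.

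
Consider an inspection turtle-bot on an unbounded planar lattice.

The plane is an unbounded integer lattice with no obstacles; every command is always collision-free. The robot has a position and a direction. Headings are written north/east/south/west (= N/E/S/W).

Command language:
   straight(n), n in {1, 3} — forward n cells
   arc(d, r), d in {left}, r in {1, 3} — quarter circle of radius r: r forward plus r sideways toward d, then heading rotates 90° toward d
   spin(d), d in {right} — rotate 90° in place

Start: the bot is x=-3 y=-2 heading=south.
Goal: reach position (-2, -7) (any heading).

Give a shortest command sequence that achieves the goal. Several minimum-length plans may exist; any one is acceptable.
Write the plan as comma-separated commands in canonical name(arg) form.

start: x=-3 y=-2 heading=south
step 1 (straight(3)): x=-3 y=-5 heading=south
step 2 (straight(1)): x=-3 y=-6 heading=south
step 3 (arc(left, 1)): x=-2 y=-7 heading=east
nothing shorter than 3 reaches the goal.

straight(3), straight(1), arc(left, 1)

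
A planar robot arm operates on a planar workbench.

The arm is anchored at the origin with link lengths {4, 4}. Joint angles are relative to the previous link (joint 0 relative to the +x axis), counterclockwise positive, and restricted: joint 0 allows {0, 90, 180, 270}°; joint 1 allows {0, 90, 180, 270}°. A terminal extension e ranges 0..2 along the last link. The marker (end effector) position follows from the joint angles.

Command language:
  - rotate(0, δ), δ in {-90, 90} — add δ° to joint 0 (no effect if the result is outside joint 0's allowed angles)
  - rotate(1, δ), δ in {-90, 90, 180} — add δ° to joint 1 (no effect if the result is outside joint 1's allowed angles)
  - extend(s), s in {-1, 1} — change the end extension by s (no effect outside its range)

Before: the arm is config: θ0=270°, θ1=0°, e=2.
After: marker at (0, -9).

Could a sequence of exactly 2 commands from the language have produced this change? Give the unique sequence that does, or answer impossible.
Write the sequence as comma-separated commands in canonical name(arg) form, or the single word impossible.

key: running extend(-1) before extend(1) would end elsewhere — order is forced
from: config: θ0=270°, θ1=0°, e=2
[1] after extend(1): config: θ0=270°, θ1=0°, e=2
[2] after extend(-1): config: θ0=270°, θ1=0°, e=1
no other 2-command option fits: unique.

extend(1), extend(-1)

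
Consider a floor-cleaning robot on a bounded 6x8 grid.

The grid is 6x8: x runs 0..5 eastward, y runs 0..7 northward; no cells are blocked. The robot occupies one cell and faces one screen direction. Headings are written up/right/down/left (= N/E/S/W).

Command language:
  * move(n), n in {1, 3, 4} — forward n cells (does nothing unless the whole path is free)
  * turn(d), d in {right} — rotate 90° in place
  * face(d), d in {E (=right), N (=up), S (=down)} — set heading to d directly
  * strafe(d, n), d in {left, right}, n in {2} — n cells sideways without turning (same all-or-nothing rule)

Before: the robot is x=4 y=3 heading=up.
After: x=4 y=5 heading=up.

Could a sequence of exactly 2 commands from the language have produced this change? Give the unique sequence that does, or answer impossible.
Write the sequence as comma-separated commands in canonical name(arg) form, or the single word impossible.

key: still facing N at the end — nothing in the sequence rotates
t0: x=4 y=3 heading=up
[1] after move(1): x=4 y=4 heading=up
[2] after move(1): x=4 y=5 heading=up
no other 2-command option fits: unique.

move(1), move(1)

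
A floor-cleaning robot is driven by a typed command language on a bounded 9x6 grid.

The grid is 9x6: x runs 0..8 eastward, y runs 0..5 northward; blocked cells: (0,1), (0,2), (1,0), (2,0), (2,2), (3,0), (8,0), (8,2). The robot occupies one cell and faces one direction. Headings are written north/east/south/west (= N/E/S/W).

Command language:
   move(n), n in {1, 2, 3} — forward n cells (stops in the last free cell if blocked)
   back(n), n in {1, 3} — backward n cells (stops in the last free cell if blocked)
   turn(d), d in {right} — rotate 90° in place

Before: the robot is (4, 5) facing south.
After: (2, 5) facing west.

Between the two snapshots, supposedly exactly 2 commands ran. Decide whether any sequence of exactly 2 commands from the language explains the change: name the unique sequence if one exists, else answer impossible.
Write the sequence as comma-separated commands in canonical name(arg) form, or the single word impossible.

turn(right), move(2)

key: cell and facing (now W) both changed — the 2 commands mix motion and turning
t0: (4, 5) facing south
1. turn(right) → (4, 5) facing west
2. move(2) → (2, 5) facing west
no other 2-command option fits: unique.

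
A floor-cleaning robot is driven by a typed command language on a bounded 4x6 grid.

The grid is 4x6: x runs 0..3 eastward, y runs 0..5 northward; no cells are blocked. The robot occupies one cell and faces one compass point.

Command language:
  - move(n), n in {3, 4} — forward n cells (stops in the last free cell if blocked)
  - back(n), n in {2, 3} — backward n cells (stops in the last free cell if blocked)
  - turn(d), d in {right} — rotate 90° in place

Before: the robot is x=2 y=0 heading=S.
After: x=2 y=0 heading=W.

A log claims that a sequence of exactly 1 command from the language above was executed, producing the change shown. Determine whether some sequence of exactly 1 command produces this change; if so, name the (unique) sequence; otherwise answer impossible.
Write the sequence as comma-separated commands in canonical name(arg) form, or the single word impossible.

key: parked at (2,0) the whole time — nothing moves the robot
from: x=2 y=0 heading=S
step 1 (turn(right)): x=2 y=0 heading=W
all 5 alternatives checked — unique.

turn(right)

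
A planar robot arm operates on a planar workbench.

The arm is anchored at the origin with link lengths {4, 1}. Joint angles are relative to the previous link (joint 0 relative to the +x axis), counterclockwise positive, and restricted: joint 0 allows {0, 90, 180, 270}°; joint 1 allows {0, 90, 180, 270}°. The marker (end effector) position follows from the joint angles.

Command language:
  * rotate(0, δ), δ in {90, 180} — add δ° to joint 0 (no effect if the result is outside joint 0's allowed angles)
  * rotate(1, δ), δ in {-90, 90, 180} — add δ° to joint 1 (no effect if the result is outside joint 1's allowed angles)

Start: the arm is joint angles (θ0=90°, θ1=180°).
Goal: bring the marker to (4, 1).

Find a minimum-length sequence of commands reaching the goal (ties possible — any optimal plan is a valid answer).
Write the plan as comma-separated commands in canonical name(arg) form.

t0: joint angles (θ0=90°, θ1=180°)
1. rotate(1, -90) → joint angles (θ0=90°, θ1=90°)
2. rotate(0, 180) → joint angles (θ0=270°, θ1=90°)
3. rotate(0, 90) → joint angles (θ0=0°, θ1=90°)
shorter routes all fall short; 3 is best.

rotate(1, -90), rotate(0, 180), rotate(0, 90)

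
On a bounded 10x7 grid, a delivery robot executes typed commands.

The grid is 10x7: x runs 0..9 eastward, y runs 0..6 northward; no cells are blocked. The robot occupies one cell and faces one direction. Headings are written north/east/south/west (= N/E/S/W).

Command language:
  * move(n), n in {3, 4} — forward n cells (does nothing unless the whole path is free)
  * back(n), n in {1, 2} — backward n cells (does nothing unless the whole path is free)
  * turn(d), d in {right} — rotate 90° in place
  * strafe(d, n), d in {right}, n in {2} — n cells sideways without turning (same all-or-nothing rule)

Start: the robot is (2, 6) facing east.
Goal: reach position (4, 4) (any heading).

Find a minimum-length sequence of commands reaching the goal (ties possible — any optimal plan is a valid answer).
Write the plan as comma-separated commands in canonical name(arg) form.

move(3), back(1), strafe(right, 2)

from: (2, 6) facing east
t=1 move(3) ⇒ (5, 6) facing east
t=2 back(1) ⇒ (4, 6) facing east
t=3 strafe(right, 2) ⇒ (4, 4) facing east
no 2-step plan works, so 3 is optimal.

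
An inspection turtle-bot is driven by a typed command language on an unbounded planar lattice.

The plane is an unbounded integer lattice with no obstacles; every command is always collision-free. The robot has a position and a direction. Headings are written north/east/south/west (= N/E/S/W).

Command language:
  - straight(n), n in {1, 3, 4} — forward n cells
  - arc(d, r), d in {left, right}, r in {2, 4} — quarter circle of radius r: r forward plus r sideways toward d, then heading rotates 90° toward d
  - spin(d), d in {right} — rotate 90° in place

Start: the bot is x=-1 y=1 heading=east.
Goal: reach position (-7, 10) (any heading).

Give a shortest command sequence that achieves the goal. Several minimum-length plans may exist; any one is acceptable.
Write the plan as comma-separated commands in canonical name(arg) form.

begin: x=-1 y=1 heading=east
1. arc(left, 2) → x=1 y=3 heading=north
2. straight(3) → x=1 y=6 heading=north
3. arc(left, 4) → x=-3 y=10 heading=west
4. straight(4) → x=-7 y=10 heading=west
no 3-step plan works, so 4 is optimal.

arc(left, 2), straight(3), arc(left, 4), straight(4)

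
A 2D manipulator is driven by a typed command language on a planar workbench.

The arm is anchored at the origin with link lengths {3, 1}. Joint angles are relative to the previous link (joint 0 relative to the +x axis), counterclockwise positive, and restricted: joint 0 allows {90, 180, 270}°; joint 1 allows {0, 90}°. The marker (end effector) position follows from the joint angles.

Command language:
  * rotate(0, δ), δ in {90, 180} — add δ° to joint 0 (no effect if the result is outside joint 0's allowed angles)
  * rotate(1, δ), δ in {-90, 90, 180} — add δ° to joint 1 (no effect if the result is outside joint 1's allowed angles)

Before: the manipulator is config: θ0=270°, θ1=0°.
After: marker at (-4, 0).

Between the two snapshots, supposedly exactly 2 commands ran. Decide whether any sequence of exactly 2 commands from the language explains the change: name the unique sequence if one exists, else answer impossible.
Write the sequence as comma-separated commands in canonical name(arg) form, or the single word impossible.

key: order matters: swapping rotate(0, 180) and rotate(0, 90) lands elsewhere
begin: config: θ0=270°, θ1=0°
[1] after rotate(0, 180): config: θ0=90°, θ1=0°
[2] after rotate(0, 90): config: θ0=180°, θ1=0°
uniquely the one of 25 2-step routes that fits.

rotate(0, 180), rotate(0, 90)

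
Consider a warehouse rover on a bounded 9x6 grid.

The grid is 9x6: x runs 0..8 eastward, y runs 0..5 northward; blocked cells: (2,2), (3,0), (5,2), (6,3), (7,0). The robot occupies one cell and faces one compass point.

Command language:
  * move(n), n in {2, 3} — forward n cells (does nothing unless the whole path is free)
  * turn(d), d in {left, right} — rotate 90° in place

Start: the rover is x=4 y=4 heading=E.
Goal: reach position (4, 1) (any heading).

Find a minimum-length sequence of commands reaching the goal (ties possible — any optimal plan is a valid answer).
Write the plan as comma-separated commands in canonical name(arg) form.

from: x=4 y=4 heading=E
step 1 (turn(right)): x=4 y=4 heading=S
step 2 (move(3)): x=4 y=1 heading=S
shorter routes all fall short; 2 is best.

turn(right), move(3)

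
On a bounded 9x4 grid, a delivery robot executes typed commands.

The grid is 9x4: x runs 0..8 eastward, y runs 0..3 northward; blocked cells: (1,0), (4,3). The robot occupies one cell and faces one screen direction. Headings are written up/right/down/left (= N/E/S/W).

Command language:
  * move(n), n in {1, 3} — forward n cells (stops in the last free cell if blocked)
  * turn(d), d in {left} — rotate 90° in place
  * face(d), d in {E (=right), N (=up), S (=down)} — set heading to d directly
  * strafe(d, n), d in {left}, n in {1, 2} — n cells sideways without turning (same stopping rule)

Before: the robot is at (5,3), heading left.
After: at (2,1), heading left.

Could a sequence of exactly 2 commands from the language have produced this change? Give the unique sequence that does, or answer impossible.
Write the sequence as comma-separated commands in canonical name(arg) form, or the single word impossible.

strafe(left, 2), move(3)

key: still facing W at the end — nothing in the sequence rotates
from: at (5,3), heading left
step 1 (strafe(left, 2)): at (5,1), heading left
step 2 (move(3)): at (2,1), heading left
uniquely the one of 64 2-step routes that fits.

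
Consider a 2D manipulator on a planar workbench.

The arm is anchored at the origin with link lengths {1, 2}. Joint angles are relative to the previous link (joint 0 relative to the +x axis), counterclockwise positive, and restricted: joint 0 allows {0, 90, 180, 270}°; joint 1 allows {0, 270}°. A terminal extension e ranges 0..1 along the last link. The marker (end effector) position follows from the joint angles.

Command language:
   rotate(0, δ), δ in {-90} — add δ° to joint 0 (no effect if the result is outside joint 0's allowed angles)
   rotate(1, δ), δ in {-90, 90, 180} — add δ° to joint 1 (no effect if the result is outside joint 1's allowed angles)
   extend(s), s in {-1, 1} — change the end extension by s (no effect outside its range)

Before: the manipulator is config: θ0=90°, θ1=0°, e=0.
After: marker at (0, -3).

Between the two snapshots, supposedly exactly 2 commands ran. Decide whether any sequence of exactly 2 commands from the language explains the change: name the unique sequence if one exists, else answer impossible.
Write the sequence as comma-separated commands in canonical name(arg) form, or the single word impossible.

rotate(0, -90), rotate(0, -90)

begin: config: θ0=90°, θ1=0°, e=0
[1] after rotate(0, -90): config: θ0=0°, θ1=0°, e=0
[2] after rotate(0, -90): config: θ0=270°, θ1=0°, e=0
no rival 2-sequence matches.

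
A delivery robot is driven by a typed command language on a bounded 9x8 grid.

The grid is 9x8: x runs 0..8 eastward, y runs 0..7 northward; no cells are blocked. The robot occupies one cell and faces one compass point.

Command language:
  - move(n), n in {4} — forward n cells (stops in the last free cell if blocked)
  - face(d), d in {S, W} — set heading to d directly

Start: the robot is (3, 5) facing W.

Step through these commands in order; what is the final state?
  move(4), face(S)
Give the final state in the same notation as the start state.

initial: (3, 5) facing W
[1] after move(4): (0, 5) facing W
[2] after face(S): (0, 5) facing S

(0, 5) facing S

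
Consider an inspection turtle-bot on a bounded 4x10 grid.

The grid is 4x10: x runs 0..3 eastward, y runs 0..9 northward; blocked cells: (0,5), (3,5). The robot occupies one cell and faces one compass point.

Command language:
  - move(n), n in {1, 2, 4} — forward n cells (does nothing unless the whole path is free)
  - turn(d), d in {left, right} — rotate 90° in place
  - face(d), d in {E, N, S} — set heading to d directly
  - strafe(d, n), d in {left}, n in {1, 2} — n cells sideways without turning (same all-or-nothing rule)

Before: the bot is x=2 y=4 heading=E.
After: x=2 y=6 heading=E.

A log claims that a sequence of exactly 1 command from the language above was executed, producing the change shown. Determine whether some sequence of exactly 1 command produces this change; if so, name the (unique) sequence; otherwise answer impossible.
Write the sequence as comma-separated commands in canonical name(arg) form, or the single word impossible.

strafe(left, 2)

key: still facing E — the one step turns nothing
start: x=2 y=4 heading=E
t=1 strafe(left, 2) ⇒ x=2 y=6 heading=E
no rival 1-sequence matches.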